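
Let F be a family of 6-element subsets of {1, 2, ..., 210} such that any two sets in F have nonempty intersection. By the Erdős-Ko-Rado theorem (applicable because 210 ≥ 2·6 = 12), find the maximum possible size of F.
max |F| = C(209, 5) = 3166793916

Erdős-Ko-Rado (1961): when n ≥ 2k, max |F| = C(n−1, k−1). The bound is attained by the star {A : i ∈ A} for any fixed i ∈ [n]. Here C(210−1, 6−1) = C(209, 5) = 3166793916.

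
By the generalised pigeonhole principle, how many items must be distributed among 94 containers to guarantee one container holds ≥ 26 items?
n = (26 − 1)·94 + 1 = 2351

By the generalised pigeonhole principle, to guarantee some box contains ≥ r objects we need more than (r − 1) · k objects total. Threshold: n = (r − 1) · k + 1. With r = 26 and k = 94: n = 25 · 94 + 1 = 2350 + 1 = 2351. For n = 2350 = 25 · 94, we can put exactly 25 objects in every box, avoiding 26 in any single one — so 2351 is tight.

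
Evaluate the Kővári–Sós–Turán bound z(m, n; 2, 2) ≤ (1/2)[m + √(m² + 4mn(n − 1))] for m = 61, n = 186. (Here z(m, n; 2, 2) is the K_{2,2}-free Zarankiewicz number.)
z(61, 186; 2, 2) ≤ (1/2)[61 + √(61² + 4·61·186·185)] = (1/2)[61 + √8399761] = 1479.6171

Kővári–Sós–Turán: let r_1, ..., r_61 be the row sums and z = Σ r_i the total number of 1s. Each pair of columns can share at most one row with both entries 1 (else a 2×2 all-ones block appears), so Σ_i C(r_i, 2) ≤ C(186, 2) = 17205. By convexity Σ_i C(r_i, 2) ≥ 61·C(z/61, 2) = z(z − 61)/(2·61), giving z² − 61z − 61·186·185 ≤ 0 and hence z ≤ (1/2)[61 + √(3721 + 4·2099010)] = (1/2)[61 + √8399761] ≈ (1/2)(61 + 2898.2341) = 1479.6171.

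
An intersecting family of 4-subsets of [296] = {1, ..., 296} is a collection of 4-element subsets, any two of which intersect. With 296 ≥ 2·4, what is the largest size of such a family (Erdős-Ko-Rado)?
max |F| = C(295, 3) = 4235315

The Erdős-Ko-Rado theorem states: for n ≥ 2k, an intersecting family of k-subsets of an n-element set has size at most C(n − 1, k − 1), with equality for 'star' families {A ⊆ [n] : |A| = k, i ∈ A} (fix an element i). For n = 296, k = 4: C(295, 3) = 4235315.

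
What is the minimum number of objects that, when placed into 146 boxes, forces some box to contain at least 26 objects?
n = (26 − 1)·146 + 1 = 3651

By the generalised pigeonhole principle, to guarantee some box contains ≥ r objects we need more than (r − 1) · k objects total. Threshold: n = (r − 1) · k + 1. With r = 26 and k = 146: n = 25 · 146 + 1 = 3650 + 1 = 3651. For n = 3650 = 25 · 146, we can put exactly 25 objects in every box, avoiding 26 in any single one — so 3651 is tight.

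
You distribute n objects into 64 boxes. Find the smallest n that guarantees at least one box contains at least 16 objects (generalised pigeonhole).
n = (16 − 1)·64 + 1 = 961

By the generalised pigeonhole principle, to guarantee some box contains ≥ r objects we need more than (r − 1) · k objects total. Threshold: n = (r − 1) · k + 1. With r = 16 and k = 64: n = 15 · 64 + 1 = 960 + 1 = 961. For n = 960 = 15 · 64, we can put exactly 15 objects in every box, avoiding 16 in any single one — so 961 is tight.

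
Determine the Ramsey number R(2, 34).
R(2, 34) = 34

R(2, k) = k for all k ≥ 2: in a 2-colouring of K_k, either some edge is red (a red K_2) or all edges are blue (a blue K_k). And K_{33} coloured all-blue has no blue K_34, so R(2, 34) > 33. Hence R(2, 34) = 34.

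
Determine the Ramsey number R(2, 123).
R(2, 123) = 123

R(2, k) = k for all k ≥ 2: in a 2-colouring of K_k, either some edge is red (a red K_2) or all edges are blue (a blue K_k). And K_{122} coloured all-blue has no blue K_123, so R(2, 123) > 122. Hence R(2, 123) = 123.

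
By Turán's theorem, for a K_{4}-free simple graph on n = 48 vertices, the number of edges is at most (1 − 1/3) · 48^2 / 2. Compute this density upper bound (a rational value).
Turán density bound = (2/3) · 48^2/2 = 768

Turán's theorem: ex(n, K_{r+1}) is achieved by the complete r-partite Turán graph T(n, r) with parts as balanced as possible, and is at most (1 − 1/r) · n^2/2. For r = 3, n = 48: the density bound is (2/3) · 2304/2 = 768. Since 3 ∣ 48, the Turán graph T(48, 3) has parts of equal size 16, and its edge count e(T(48, 3)) = 768 attains the density bound exactly.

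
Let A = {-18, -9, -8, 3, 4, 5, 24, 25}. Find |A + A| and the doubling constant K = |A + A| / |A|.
K = |A + A| / |A| = 28/8 = 7/2

Enumerate A + A = {a + b : a, b ∈ A}. With |A| = 8, there are |A|^2 = 64 ordered sum pairs; collecting distinct values, A + A = {-36, -27, -26, -18, -17, -16, -15, -14, -13, -6, -5, -4, -3, 6, 7, 8, 9, 10, 15, 16, 17, 27, 28, 29, 30, 48, 49, 50}, so |A + A| = 28. Thus K = 28/8 = 7/2. For comparison, the minimum possible |A + A| over all 8-element sets is 2·8 − 1 = 15 (so min K = 15/8), attained only by arithmetic progressions.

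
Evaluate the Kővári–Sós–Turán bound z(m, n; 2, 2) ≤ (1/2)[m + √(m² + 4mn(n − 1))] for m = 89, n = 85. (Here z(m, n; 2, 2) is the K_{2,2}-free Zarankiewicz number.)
z(89, 85; 2, 2) ≤ (1/2)[89 + √(89² + 4·89·85·84)] = (1/2)[89 + √2549761] = 842.8986

Kővári–Sós–Turán: let r_1, ..., r_89 be the row sums and z = Σ r_i the total number of 1s. Each pair of columns can share at most one row with both entries 1 (else a 2×2 all-ones block appears), so Σ_i C(r_i, 2) ≤ C(85, 2) = 3570. By convexity Σ_i C(r_i, 2) ≥ 89·C(z/89, 2) = z(z − 89)/(2·89), giving z² − 89z − 89·85·84 ≤ 0 and hence z ≤ (1/2)[89 + √(7921 + 4·635460)] = (1/2)[89 + √2549761] ≈ (1/2)(89 + 1596.7971) = 842.8986.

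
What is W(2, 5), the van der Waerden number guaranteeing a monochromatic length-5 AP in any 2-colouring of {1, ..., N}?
W(2, 5) = 178

W(2, 5) = 178. The lower bound W(2, 5) > 177 comes from an explicit good 2-colouring of [1, 177]; the upper bound W(2, 5) ≤ 178 was verified by exhaustive search over 2-colourings of [1, 178].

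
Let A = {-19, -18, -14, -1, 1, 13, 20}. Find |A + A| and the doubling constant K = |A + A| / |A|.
K = |A + A| / |A| = 27/7

Enumerate A + A = {a + b : a, b ∈ A}. With |A| = 7, there are |A|^2 = 49 ordered sum pairs; collecting distinct values, A + A = {-38, -37, -36, -33, -32, -28, -20, -19, -18, -17, -15, -13, -6, -5, -2, -1, 0, 1, 2, 6, 12, 14, 19, 21, 26, 33, 40}, so |A + A| = 27. Thus K = 27/7. For comparison, the minimum possible |A + A| over all 7-element sets is 2·7 − 1 = 13 (so min K = 13/7), attained only by arithmetic progressions.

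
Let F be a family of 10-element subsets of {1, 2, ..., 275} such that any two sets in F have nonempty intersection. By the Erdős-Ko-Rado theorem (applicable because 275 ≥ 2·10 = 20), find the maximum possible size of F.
max |F| = C(274, 9) = 21005455717413804

Erdős-Ko-Rado (1961): when n ≥ 2k, max |F| = C(n−1, k−1). The bound is attained by the star {A : i ∈ A} for any fixed i ∈ [n]. Here C(275−1, 10−1) = C(274, 9) = 21005455717413804.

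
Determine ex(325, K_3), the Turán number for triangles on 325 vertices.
ex(325, K_3) = ⌊325^2/4⌋ = 26406

Mantel (1907): a triangle-free graph on n vertices has at most ⌊n^2/4⌋ edges, with equality for the complete bipartite graph K_{⌊n/2⌋, ⌈n/2⌉}. For n = 325: ⌊325^2/4⌋ = ⌊105625/4⌋ = 26406. The extremal graph is K_{162, 163}, which has 162·163 = 26406 edges.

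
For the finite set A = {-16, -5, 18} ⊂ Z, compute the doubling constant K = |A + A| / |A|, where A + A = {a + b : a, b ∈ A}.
K = |A + A| / |A| = 6/3 = 2

Enumerate A + A = {a + b : a, b ∈ A}. With |A| = 3, there are |A|^2 = 9 ordered sum pairs; collecting distinct values, A + A = {-32, -21, -10, 2, 13, 36}, so |A + A| = 6. Thus K = 6/3 = 2. For comparison, the minimum possible |A + A| over all 3-element sets is 2·3 − 1 = 5 (so min K = 5/3), attained only by arithmetic progressions.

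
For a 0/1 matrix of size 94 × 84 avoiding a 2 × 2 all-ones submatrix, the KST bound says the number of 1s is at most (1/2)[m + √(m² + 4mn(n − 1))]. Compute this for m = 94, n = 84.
z(94, 84; 2, 2) ≤ (1/2)[94 + √(94² + 4·94·84·83)] = (1/2)[94 + √2630308] = 857.9112

Kővári–Sós–Turán: let r_1, ..., r_94 be the row sums and z = Σ r_i the total number of 1s. Each pair of columns can share at most one row with both entries 1 (else a 2×2 all-ones block appears), so Σ_i C(r_i, 2) ≤ C(84, 2) = 3486. By convexity Σ_i C(r_i, 2) ≥ 94·C(z/94, 2) = z(z − 94)/(2·94), giving z² − 94z − 94·84·83 ≤ 0 and hence z ≤ (1/2)[94 + √(8836 + 4·655368)] = (1/2)[94 + √2630308] ≈ (1/2)(94 + 1621.8224) = 857.9112.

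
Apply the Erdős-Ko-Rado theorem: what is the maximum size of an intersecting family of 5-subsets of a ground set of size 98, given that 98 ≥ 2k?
max |F| = C(97, 4) = 3464840

Erdős-Ko-Rado (1961): when n ≥ 2k, max |F| = C(n−1, k−1). The bound is attained by the star {A : i ∈ A} for any fixed i ∈ [n]. Here C(98−1, 5−1) = C(97, 4) = 3464840.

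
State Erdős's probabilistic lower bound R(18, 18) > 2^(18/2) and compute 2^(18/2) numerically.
2^(18/2) = 512; so R(18, 18) > 512

Colour each edge of K_n uniformly at random with red/blue. The expected number of monochromatic K_18 is C(n, 18) · 2 · 2^(−C(18,2)). If C(n, 18) · 2^(1 − C(18,2)) < 1, then with positive probability no monochromatic K_18 exists, so R(18, 18) > n. The standard estimate C(n, 18) ≤ n^18/18! shows this inequality holds whenever n ≤ 2^(18/2) (since 18! · 2^(C(18,2) − 1) > 2^(18^2/2) ≥ n^18). Hence R(18, 18) > 2^(18/2) = 512.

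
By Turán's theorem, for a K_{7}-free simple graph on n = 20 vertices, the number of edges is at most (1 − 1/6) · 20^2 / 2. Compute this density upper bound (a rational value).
Turán density bound = (5/6) · 20^2/2 = 500/3 ≈ 166.6667

Turán's theorem: ex(n, K_{r+1}) is achieved by the complete r-partite Turán graph T(n, r) with parts as balanced as possible, and is at most (1 − 1/r) · n^2/2. For r = 6, n = 20: the density bound is (5/6) · 400/2 = 500/3 ≈ 166.6667. The integer-valued extremum is e(T(20, 6)) = 166, which is strictly less than the density bound 500/3 since 6 ∤ 20 (the parts of T(20, 6) cannot all be equal).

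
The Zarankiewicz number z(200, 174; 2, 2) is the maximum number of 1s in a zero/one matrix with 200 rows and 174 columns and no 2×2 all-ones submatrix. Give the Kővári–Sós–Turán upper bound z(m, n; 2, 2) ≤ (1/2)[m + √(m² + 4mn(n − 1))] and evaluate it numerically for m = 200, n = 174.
z(200, 174; 2, 2) ≤ (1/2)[200 + √(200² + 4·200·174·173)] = (1/2)[200 + √24121600] = 2555.6873

Kővári–Sós–Turán: let r_1, ..., r_200 be the row sums and z = Σ r_i the total number of 1s. Each pair of columns can share at most one row with both entries 1 (else a 2×2 all-ones block appears), so Σ_i C(r_i, 2) ≤ C(174, 2) = 15051. By convexity Σ_i C(r_i, 2) ≥ 200·C(z/200, 2) = z(z − 200)/(2·200), giving z² − 200z − 200·174·173 ≤ 0 and hence z ≤ (1/2)[200 + √(40000 + 4·6020400)] = (1/2)[200 + √24121600] ≈ (1/2)(200 + 4911.3746) = 2555.6873.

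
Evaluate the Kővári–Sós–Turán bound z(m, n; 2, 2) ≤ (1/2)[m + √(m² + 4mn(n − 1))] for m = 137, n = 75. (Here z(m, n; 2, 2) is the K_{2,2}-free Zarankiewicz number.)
z(137, 75; 2, 2) ≤ (1/2)[137 + √(137² + 4·137·75·74)] = (1/2)[137 + √3060169] = 943.1669

Kővári–Sós–Turán: let r_1, ..., r_137 be the row sums and z = Σ r_i the total number of 1s. Each pair of columns can share at most one row with both entries 1 (else a 2×2 all-ones block appears), so Σ_i C(r_i, 2) ≤ C(75, 2) = 2775. By convexity Σ_i C(r_i, 2) ≥ 137·C(z/137, 2) = z(z − 137)/(2·137), giving z² − 137z − 137·75·74 ≤ 0 and hence z ≤ (1/2)[137 + √(18769 + 4·760350)] = (1/2)[137 + √3060169] ≈ (1/2)(137 + 1749.3339) = 943.1669.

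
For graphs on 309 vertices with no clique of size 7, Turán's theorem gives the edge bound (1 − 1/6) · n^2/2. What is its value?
Turán density bound = (5/6) · 309^2/2 = 159135/4 ≈ 39783.75

Turán's theorem: ex(n, K_{r+1}) is achieved by the complete r-partite Turán graph T(n, r) with parts as balanced as possible, and is at most (1 − 1/r) · n^2/2. For r = 6, n = 309: the density bound is (5/6) · 95481/2 = 159135/4 ≈ 39783.75. The integer-valued extremum is e(T(309, 6)) = 39783, which is strictly less than the density bound 159135/4 since 6 ∤ 309 (the parts of T(309, 6) cannot all be equal).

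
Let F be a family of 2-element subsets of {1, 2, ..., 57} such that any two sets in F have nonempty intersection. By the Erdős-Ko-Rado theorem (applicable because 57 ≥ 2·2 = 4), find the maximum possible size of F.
max |F| = C(56, 1) = 56

The Erdős-Ko-Rado theorem states: for n ≥ 2k, an intersecting family of k-subsets of an n-element set has size at most C(n − 1, k − 1), with equality for 'star' families {A ⊆ [n] : |A| = k, i ∈ A} (fix an element i). For n = 57, k = 2: C(56, 1) = 56.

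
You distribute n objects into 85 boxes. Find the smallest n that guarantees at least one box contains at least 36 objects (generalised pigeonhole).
n = (36 − 1)·85 + 1 = 2976

By the generalised pigeonhole principle, to guarantee some box contains ≥ r objects we need more than (r − 1) · k objects total. Threshold: n = (r − 1) · k + 1. With r = 36 and k = 85: n = 35 · 85 + 1 = 2975 + 1 = 2976. For n = 2975 = 35 · 85, we can put exactly 35 objects in every box, avoiding 36 in any single one — so 2976 is tight.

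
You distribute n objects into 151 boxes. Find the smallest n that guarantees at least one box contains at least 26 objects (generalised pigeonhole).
n = (26 − 1)·151 + 1 = 3776

By the generalised pigeonhole principle, to guarantee some box contains ≥ r objects we need more than (r − 1) · k objects total. Threshold: n = (r − 1) · k + 1. With r = 26 and k = 151: n = 25 · 151 + 1 = 3775 + 1 = 3776. For n = 3775 = 25 · 151, we can put exactly 25 objects in every box, avoiding 26 in any single one — so 3776 is tight.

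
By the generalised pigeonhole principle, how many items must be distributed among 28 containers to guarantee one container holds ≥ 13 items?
n = (13 − 1)·28 + 1 = 337

By the generalised pigeonhole principle, to guarantee some box contains ≥ r objects we need more than (r − 1) · k objects total. Threshold: n = (r − 1) · k + 1. With r = 13 and k = 28: n = 12 · 28 + 1 = 336 + 1 = 337. For n = 336 = 12 · 28, we can put exactly 12 objects in every box, avoiding 13 in any single one — so 337 is tight.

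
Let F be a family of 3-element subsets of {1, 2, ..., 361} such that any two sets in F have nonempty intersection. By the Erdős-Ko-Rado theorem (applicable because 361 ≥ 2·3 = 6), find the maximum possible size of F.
max |F| = C(360, 2) = 64620

The Erdős-Ko-Rado theorem states: for n ≥ 2k, an intersecting family of k-subsets of an n-element set has size at most C(n − 1, k − 1), with equality for 'star' families {A ⊆ [n] : |A| = k, i ∈ A} (fix an element i). For n = 361, k = 3: C(360, 2) = 64620.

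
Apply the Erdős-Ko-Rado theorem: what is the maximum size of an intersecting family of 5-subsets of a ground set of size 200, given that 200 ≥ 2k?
max |F| = C(199, 4) = 63391251

Erdős-Ko-Rado (1961): when n ≥ 2k, max |F| = C(n−1, k−1). The bound is attained by the star {A : i ∈ A} for any fixed i ∈ [n]. Here C(200−1, 5−1) = C(199, 4) = 63391251.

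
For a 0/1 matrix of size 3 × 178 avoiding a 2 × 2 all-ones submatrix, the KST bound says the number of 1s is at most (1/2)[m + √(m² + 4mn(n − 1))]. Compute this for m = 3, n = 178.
z(3, 178; 2, 2) ≤ (1/2)[3 + √(3² + 4·3·178·177)] = (1/2)[3 + √378081] = 308.9415

Kővári–Sós–Turán: let r_1, ..., r_3 be the row sums and z = Σ r_i the total number of 1s. Each pair of columns can share at most one row with both entries 1 (else a 2×2 all-ones block appears), so Σ_i C(r_i, 2) ≤ C(178, 2) = 15753. By convexity Σ_i C(r_i, 2) ≥ 3·C(z/3, 2) = z(z − 3)/(2·3), giving z² − 3z − 3·178·177 ≤ 0 and hence z ≤ (1/2)[3 + √(9 + 4·94518)] = (1/2)[3 + √378081] ≈ (1/2)(3 + 614.8829) = 308.9415.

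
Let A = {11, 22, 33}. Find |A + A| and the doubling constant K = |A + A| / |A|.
K = |A + A| / |A| = 5/3

Enumerate A + A = {a + b : a, b ∈ A}. With |A| = 3, there are |A|^2 = 9 ordered sum pairs; collecting distinct values, A + A = {22, 33, 44, 55, 66}, so |A + A| = 5. Thus K = 5/3. Here |A + A| = 2|A| − 1 = 5, the minimum possible — so K = 5/3 is minimal, which holds iff A is an arithmetic progression.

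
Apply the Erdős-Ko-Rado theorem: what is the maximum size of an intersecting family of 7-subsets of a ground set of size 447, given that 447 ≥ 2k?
max |F| = C(446, 6) = 10568416694199

Erdős-Ko-Rado (1961): when n ≥ 2k, max |F| = C(n−1, k−1). The bound is attained by the star {A : i ∈ A} for any fixed i ∈ [n]. Here C(447−1, 7−1) = C(446, 6) = 10568416694199.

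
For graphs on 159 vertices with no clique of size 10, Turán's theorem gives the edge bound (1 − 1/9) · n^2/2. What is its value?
Turán density bound = (8/9) · 159^2/2 = 11236

Turán's theorem: ex(n, K_{r+1}) is achieved by the complete r-partite Turán graph T(n, r) with parts as balanced as possible, and is at most (1 − 1/r) · n^2/2. For r = 9, n = 159: the density bound is (8/9) · 25281/2 = 11236. The integer-valued extremum is e(T(159, 9)) = 11235, which is strictly less than the density bound 11236 since 9 ∤ 159 (the parts of T(159, 9) cannot all be equal).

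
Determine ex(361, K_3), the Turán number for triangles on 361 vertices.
ex(361, K_3) = ⌊361^2/4⌋ = 32580

Mantel (1907): a triangle-free graph on n vertices has at most ⌊n^2/4⌋ edges, with equality for the complete bipartite graph K_{⌊n/2⌋, ⌈n/2⌉}. For n = 361: ⌊361^2/4⌋ = ⌊130321/4⌋ = 32580. The extremal graph is K_{180, 181}, which has 180·181 = 32580 edges.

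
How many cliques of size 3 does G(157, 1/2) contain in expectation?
E[# K_3] = C(157, 3) · (1/2)^C(3, 2) = 632710 / 2^3 = 316355/4 = 79088.75

For each 3-subset S of vertices (there are C(157, 3) = 632710 such S), let X_S = 1 if S induces a K_3 (all C(3, 2) = 3 edges present). Then P(X_S = 1) = (1/2)^3 = 1/8. By linearity of expectation, E[# K_3] = C(157, 3) · (1/2)^3 = 632710 / 8 = 316355/4 = 79088.75.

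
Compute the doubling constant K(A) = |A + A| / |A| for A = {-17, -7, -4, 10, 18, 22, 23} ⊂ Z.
K = |A + A| / |A| = 27/7

Enumerate A + A = {a + b : a, b ∈ A}. With |A| = 7, there are |A|^2 = 49 ordered sum pairs; collecting distinct values, A + A = {-34, -24, -21, -14, -11, -8, -7, 1, 3, 5, 6, 11, 14, 15, 16, 18, 19, 20, 28, 32, 33, 36, 40, 41, 44, 45, 46}, so |A + A| = 27. Thus K = 27/7. For comparison, the minimum possible |A + A| over all 7-element sets is 2·7 − 1 = 13 (so min K = 13/7), attained only by arithmetic progressions.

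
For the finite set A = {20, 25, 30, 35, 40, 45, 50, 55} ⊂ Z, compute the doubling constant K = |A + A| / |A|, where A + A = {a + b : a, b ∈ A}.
K = |A + A| / |A| = 15/8

Enumerate A + A = {a + b : a, b ∈ A}. With |A| = 8, there are |A|^2 = 64 ordered sum pairs; collecting distinct values, A + A = {40, 45, 50, 55, 60, 65, 70, 75, 80, 85, 90, 95, 100, 105, 110}, so |A + A| = 15. Thus K = 15/8. Here |A + A| = 2|A| − 1 = 15, the minimum possible — so K = 15/8 is minimal, which holds iff A is an arithmetic progression.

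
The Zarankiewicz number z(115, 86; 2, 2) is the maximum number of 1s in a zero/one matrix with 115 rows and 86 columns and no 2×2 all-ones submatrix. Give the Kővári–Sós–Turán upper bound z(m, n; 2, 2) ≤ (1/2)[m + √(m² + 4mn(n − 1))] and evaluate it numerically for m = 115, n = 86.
z(115, 86; 2, 2) ≤ (1/2)[115 + √(115² + 4·115·86·85)] = (1/2)[115 + √3375825] = 976.1709

Kővári–Sós–Turán: let r_1, ..., r_115 be the row sums and z = Σ r_i the total number of 1s. Each pair of columns can share at most one row with both entries 1 (else a 2×2 all-ones block appears), so Σ_i C(r_i, 2) ≤ C(86, 2) = 3655. By convexity Σ_i C(r_i, 2) ≥ 115·C(z/115, 2) = z(z − 115)/(2·115), giving z² − 115z − 115·86·85 ≤ 0 and hence z ≤ (1/2)[115 + √(13225 + 4·840650)] = (1/2)[115 + √3375825] ≈ (1/2)(115 + 1837.3418) = 976.1709.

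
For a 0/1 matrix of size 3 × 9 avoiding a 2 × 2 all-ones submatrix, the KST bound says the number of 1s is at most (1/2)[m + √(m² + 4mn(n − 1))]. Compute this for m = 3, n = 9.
z(3, 9; 2, 2) ≤ (1/2)[3 + √(3² + 4·3·9·8)] = (1/2)[3 + √873] = 16.2733

Kővári–Sós–Turán: let r_1, ..., r_3 be the row sums and z = Σ r_i the total number of 1s. Each pair of columns can share at most one row with both entries 1 (else a 2×2 all-ones block appears), so Σ_i C(r_i, 2) ≤ C(9, 2) = 36. By convexity Σ_i C(r_i, 2) ≥ 3·C(z/3, 2) = z(z − 3)/(2·3), giving z² − 3z − 3·9·8 ≤ 0 and hence z ≤ (1/2)[3 + √(9 + 4·216)] = (1/2)[3 + √873] ≈ (1/2)(3 + 29.5466) = 16.2733.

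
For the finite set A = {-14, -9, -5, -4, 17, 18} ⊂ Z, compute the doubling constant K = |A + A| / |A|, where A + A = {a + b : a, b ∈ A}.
K = |A + A| / |A| = 19/6

Enumerate A + A = {a + b : a, b ∈ A}. With |A| = 6, there are |A|^2 = 36 ordered sum pairs; collecting distinct values, A + A = {-28, -23, -19, -18, -14, -13, -10, -9, -8, 3, 4, 8, 9, 12, 13, 14, 34, 35, 36}, so |A + A| = 19. Thus K = 19/6. For comparison, the minimum possible |A + A| over all 6-element sets is 2·6 − 1 = 11 (so min K = 11/6), attained only by arithmetic progressions.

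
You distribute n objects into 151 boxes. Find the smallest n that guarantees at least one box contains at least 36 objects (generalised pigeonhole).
n = (36 − 1)·151 + 1 = 5286

By the generalised pigeonhole principle, to guarantee some box contains ≥ r objects we need more than (r − 1) · k objects total. Threshold: n = (r − 1) · k + 1. With r = 36 and k = 151: n = 35 · 151 + 1 = 5285 + 1 = 5286. For n = 5285 = 35 · 151, we can put exactly 35 objects in every box, avoiding 36 in any single one — so 5286 is tight.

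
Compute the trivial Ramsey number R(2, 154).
R(2, 154) = 154

R(2, k) = k for all k ≥ 2: in a 2-colouring of K_k, either some edge is red (a red K_2) or all edges are blue (a blue K_k). And K_{153} coloured all-blue has no blue K_154, so R(2, 154) > 153. Hence R(2, 154) = 154.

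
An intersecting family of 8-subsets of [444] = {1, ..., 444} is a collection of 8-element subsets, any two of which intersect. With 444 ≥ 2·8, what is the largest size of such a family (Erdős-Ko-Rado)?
max |F| = C(443, 7) = 633441908353254

The Erdős-Ko-Rado theorem states: for n ≥ 2k, an intersecting family of k-subsets of an n-element set has size at most C(n − 1, k − 1), with equality for 'star' families {A ⊆ [n] : |A| = k, i ∈ A} (fix an element i). For n = 444, k = 8: C(443, 7) = 633441908353254.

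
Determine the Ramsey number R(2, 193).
R(2, 193) = 193

R(2, k) = k for all k ≥ 2: in a 2-colouring of K_k, either some edge is red (a red K_2) or all edges are blue (a blue K_k). And K_{192} coloured all-blue has no blue K_193, so R(2, 193) > 192. Hence R(2, 193) = 193.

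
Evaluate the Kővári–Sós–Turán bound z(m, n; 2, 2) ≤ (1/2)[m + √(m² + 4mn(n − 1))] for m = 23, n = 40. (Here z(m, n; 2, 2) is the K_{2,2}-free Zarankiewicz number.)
z(23, 40; 2, 2) ≤ (1/2)[23 + √(23² + 4·23·40·39)] = (1/2)[23 + √144049] = 201.2689

Kővári–Sós–Turán: let r_1, ..., r_23 be the row sums and z = Σ r_i the total number of 1s. Each pair of columns can share at most one row with both entries 1 (else a 2×2 all-ones block appears), so Σ_i C(r_i, 2) ≤ C(40, 2) = 780. By convexity Σ_i C(r_i, 2) ≥ 23·C(z/23, 2) = z(z − 23)/(2·23), giving z² − 23z − 23·40·39 ≤ 0 and hence z ≤ (1/2)[23 + √(529 + 4·35880)] = (1/2)[23 + √144049] ≈ (1/2)(23 + 379.5379) = 201.2689.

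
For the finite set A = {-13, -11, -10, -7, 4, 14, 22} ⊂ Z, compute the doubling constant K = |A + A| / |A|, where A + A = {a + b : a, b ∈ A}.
K = |A + A| / |A| = 27/7

Enumerate A + A = {a + b : a, b ∈ A}. With |A| = 7, there are |A|^2 = 49 ordered sum pairs; collecting distinct values, A + A = {-26, -24, -23, -22, -21, -20, -18, -17, -14, -9, -7, -6, -3, 1, 3, 4, 7, 8, 9, 11, 12, 15, 18, 26, 28, 36, 44}, so |A + A| = 27. Thus K = 27/7. For comparison, the minimum possible |A + A| over all 7-element sets is 2·7 − 1 = 13 (so min K = 13/7), attained only by arithmetic progressions.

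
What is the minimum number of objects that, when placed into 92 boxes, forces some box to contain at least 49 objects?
n = (49 − 1)·92 + 1 = 4417

By the generalised pigeonhole principle, to guarantee some box contains ≥ r objects we need more than (r − 1) · k objects total. Threshold: n = (r − 1) · k + 1. With r = 49 and k = 92: n = 48 · 92 + 1 = 4416 + 1 = 4417. For n = 4416 = 48 · 92, we can put exactly 48 objects in every box, avoiding 49 in any single one — so 4417 is tight.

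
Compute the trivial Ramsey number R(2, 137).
R(2, 137) = 137

R(2, k) = k for all k ≥ 2: in a 2-colouring of K_k, either some edge is red (a red K_2) or all edges are blue (a blue K_k). And K_{136} coloured all-blue has no blue K_137, so R(2, 137) > 136. Hence R(2, 137) = 137.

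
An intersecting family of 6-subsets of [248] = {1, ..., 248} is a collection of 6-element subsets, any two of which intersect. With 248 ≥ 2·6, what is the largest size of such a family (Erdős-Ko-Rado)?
max |F| = C(247, 5) = 7355513529

The Erdős-Ko-Rado theorem states: for n ≥ 2k, an intersecting family of k-subsets of an n-element set has size at most C(n − 1, k − 1), with equality for 'star' families {A ⊆ [n] : |A| = k, i ∈ A} (fix an element i). For n = 248, k = 6: C(247, 5) = 7355513529.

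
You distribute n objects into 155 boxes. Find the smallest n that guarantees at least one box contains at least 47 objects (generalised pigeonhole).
n = (47 − 1)·155 + 1 = 7131

By the generalised pigeonhole principle, to guarantee some box contains ≥ r objects we need more than (r − 1) · k objects total. Threshold: n = (r − 1) · k + 1. With r = 47 and k = 155: n = 46 · 155 + 1 = 7130 + 1 = 7131. For n = 7130 = 46 · 155, we can put exactly 46 objects in every box, avoiding 47 in any single one — so 7131 is tight.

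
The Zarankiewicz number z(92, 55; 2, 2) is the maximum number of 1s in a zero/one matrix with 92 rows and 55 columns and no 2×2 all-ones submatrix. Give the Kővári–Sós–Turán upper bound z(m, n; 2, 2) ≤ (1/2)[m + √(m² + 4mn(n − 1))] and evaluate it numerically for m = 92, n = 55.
z(92, 55; 2, 2) ≤ (1/2)[92 + √(92² + 4·92·55·54)] = (1/2)[92 + √1101424] = 570.7437

Kővári–Sós–Turán: let r_1, ..., r_92 be the row sums and z = Σ r_i the total number of 1s. Each pair of columns can share at most one row with both entries 1 (else a 2×2 all-ones block appears), so Σ_i C(r_i, 2) ≤ C(55, 2) = 1485. By convexity Σ_i C(r_i, 2) ≥ 92·C(z/92, 2) = z(z − 92)/(2·92), giving z² − 92z − 92·55·54 ≤ 0 and hence z ≤ (1/2)[92 + √(8464 + 4·273240)] = (1/2)[92 + √1101424] ≈ (1/2)(92 + 1049.4875) = 570.7437.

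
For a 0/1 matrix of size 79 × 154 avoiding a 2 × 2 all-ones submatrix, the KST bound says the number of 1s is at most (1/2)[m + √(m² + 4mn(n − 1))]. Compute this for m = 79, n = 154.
z(79, 154; 2, 2) ≤ (1/2)[79 + √(79² + 4·79·154·153)] = (1/2)[79 + √7451833] = 1404.4023

Kővári–Sós–Turán: let r_1, ..., r_79 be the row sums and z = Σ r_i the total number of 1s. Each pair of columns can share at most one row with both entries 1 (else a 2×2 all-ones block appears), so Σ_i C(r_i, 2) ≤ C(154, 2) = 11781. By convexity Σ_i C(r_i, 2) ≥ 79·C(z/79, 2) = z(z − 79)/(2·79), giving z² − 79z − 79·154·153 ≤ 0 and hence z ≤ (1/2)[79 + √(6241 + 4·1861398)] = (1/2)[79 + √7451833] ≈ (1/2)(79 + 2729.8046) = 1404.4023.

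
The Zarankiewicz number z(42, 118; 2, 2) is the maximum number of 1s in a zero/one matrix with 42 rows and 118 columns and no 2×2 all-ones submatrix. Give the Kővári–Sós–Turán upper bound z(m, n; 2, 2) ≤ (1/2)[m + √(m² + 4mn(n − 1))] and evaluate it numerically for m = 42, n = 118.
z(42, 118; 2, 2) ≤ (1/2)[42 + √(42² + 4·42·118·117)] = (1/2)[42 + √2321172] = 782.7697

Kővári–Sós–Turán: let r_1, ..., r_42 be the row sums and z = Σ r_i the total number of 1s. Each pair of columns can share at most one row with both entries 1 (else a 2×2 all-ones block appears), so Σ_i C(r_i, 2) ≤ C(118, 2) = 6903. By convexity Σ_i C(r_i, 2) ≥ 42·C(z/42, 2) = z(z − 42)/(2·42), giving z² − 42z − 42·118·117 ≤ 0 and hence z ≤ (1/2)[42 + √(1764 + 4·579852)] = (1/2)[42 + √2321172] ≈ (1/2)(42 + 1523.5393) = 782.7697.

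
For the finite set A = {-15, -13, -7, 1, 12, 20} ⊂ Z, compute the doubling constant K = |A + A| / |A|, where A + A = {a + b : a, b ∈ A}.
K = |A + A| / |A| = 18/6 = 3

Enumerate A + A = {a + b : a, b ∈ A}. With |A| = 6, there are |A|^2 = 36 ordered sum pairs; collecting distinct values, A + A = {-30, -28, -26, -22, -20, -14, -12, -6, -3, -1, 2, 5, 7, 13, 21, 24, 32, 40}, so |A + A| = 18. Thus K = 18/6 = 3. For comparison, the minimum possible |A + A| over all 6-element sets is 2·6 − 1 = 11 (so min K = 11/6), attained only by arithmetic progressions.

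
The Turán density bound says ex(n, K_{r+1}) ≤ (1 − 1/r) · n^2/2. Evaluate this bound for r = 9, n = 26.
Turán density bound = (8/9) · 26^2/2 = 2704/9 ≈ 300.4444

Turán's theorem: ex(n, K_{r+1}) is achieved by the complete r-partite Turán graph T(n, r) with parts as balanced as possible, and is at most (1 − 1/r) · n^2/2. For r = 9, n = 26: the density bound is (8/9) · 676/2 = 2704/9 ≈ 300.4444. The integer-valued extremum is e(T(26, 9)) = 300, which is strictly less than the density bound 2704/9 since 9 ∤ 26 (the parts of T(26, 9) cannot all be equal).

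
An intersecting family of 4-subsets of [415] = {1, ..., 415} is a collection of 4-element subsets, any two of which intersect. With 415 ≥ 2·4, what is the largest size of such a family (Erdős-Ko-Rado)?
max |F| = C(414, 3) = 11740764

The Erdős-Ko-Rado theorem states: for n ≥ 2k, an intersecting family of k-subsets of an n-element set has size at most C(n − 1, k − 1), with equality for 'star' families {A ⊆ [n] : |A| = k, i ∈ A} (fix an element i). For n = 415, k = 4: C(414, 3) = 11740764.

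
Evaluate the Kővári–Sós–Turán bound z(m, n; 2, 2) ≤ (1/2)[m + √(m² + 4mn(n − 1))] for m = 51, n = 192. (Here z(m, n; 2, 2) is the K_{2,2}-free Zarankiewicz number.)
z(51, 192; 2, 2) ≤ (1/2)[51 + √(51² + 4·51·192·191)] = (1/2)[51 + √7483689] = 1393.3166

Kővári–Sós–Turán: let r_1, ..., r_51 be the row sums and z = Σ r_i the total number of 1s. Each pair of columns can share at most one row with both entries 1 (else a 2×2 all-ones block appears), so Σ_i C(r_i, 2) ≤ C(192, 2) = 18336. By convexity Σ_i C(r_i, 2) ≥ 51·C(z/51, 2) = z(z − 51)/(2·51), giving z² − 51z − 51·192·191 ≤ 0 and hence z ≤ (1/2)[51 + √(2601 + 4·1870272)] = (1/2)[51 + √7483689] ≈ (1/2)(51 + 2735.6332) = 1393.3166.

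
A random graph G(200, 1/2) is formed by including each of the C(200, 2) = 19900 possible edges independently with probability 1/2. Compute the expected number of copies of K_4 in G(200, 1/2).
E[# K_4] = C(200, 4) · (1/2)^C(4, 2) = 64684950 / 2^6 = 32342475/32 = 1010702.34375

For each 4-subset S of vertices (there are C(200, 4) = 64684950 such S), let X_S = 1 if S induces a K_4 (all C(4, 2) = 6 edges present). Then P(X_S = 1) = (1/2)^6 = 1/64. By linearity of expectation, E[# K_4] = C(200, 4) · (1/2)^6 = 64684950 / 64 = 32342475/32 = 1010702.34375.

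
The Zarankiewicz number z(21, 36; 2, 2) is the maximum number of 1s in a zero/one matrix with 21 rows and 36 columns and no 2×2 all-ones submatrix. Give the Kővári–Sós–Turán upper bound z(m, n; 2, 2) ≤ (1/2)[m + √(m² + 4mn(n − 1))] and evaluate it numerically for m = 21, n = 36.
z(21, 36; 2, 2) ≤ (1/2)[21 + √(21² + 4·21·36·35)] = (1/2)[21 + √106281] = 173.5038

Kővári–Sós–Turán: let r_1, ..., r_21 be the row sums and z = Σ r_i the total number of 1s. Each pair of columns can share at most one row with both entries 1 (else a 2×2 all-ones block appears), so Σ_i C(r_i, 2) ≤ C(36, 2) = 630. By convexity Σ_i C(r_i, 2) ≥ 21·C(z/21, 2) = z(z − 21)/(2·21), giving z² − 21z − 21·36·35 ≤ 0 and hence z ≤ (1/2)[21 + √(441 + 4·26460)] = (1/2)[21 + √106281] ≈ (1/2)(21 + 326.0077) = 173.5038.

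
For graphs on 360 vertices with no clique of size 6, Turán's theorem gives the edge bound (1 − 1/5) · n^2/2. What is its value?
Turán density bound = (4/5) · 360^2/2 = 51840

Turán's theorem: ex(n, K_{r+1}) is achieved by the complete r-partite Turán graph T(n, r) with parts as balanced as possible, and is at most (1 − 1/r) · n^2/2. For r = 5, n = 360: the density bound is (4/5) · 129600/2 = 51840. Since 5 ∣ 360, the Turán graph T(360, 5) has parts of equal size 72, and its edge count e(T(360, 5)) = 51840 attains the density bound exactly.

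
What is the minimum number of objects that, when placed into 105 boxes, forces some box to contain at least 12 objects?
n = (12 − 1)·105 + 1 = 1156

By the generalised pigeonhole principle, to guarantee some box contains ≥ r objects we need more than (r − 1) · k objects total. Threshold: n = (r − 1) · k + 1. With r = 12 and k = 105: n = 11 · 105 + 1 = 1155 + 1 = 1156. For n = 1155 = 11 · 105, we can put exactly 11 objects in every box, avoiding 12 in any single one — so 1156 is tight.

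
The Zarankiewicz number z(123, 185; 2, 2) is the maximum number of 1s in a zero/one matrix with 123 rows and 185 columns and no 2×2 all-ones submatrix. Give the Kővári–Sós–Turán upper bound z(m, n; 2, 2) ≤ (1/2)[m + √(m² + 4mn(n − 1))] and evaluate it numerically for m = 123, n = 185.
z(123, 185; 2, 2) ≤ (1/2)[123 + √(123² + 4·123·185·184)] = (1/2)[123 + √16762809] = 2108.6205

Kővári–Sós–Turán: let r_1, ..., r_123 be the row sums and z = Σ r_i the total number of 1s. Each pair of columns can share at most one row with both entries 1 (else a 2×2 all-ones block appears), so Σ_i C(r_i, 2) ≤ C(185, 2) = 17020. By convexity Σ_i C(r_i, 2) ≥ 123·C(z/123, 2) = z(z − 123)/(2·123), giving z² − 123z − 123·185·184 ≤ 0 and hence z ≤ (1/2)[123 + √(15129 + 4·4186920)] = (1/2)[123 + √16762809] ≈ (1/2)(123 + 4094.241) = 2108.6205.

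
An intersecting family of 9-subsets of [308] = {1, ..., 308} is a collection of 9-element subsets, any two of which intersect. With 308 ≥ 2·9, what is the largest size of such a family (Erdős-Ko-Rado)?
max |F| = C(307, 8) = 1785048511523850

The Erdős-Ko-Rado theorem states: for n ≥ 2k, an intersecting family of k-subsets of an n-element set has size at most C(n − 1, k − 1), with equality for 'star' families {A ⊆ [n] : |A| = k, i ∈ A} (fix an element i). For n = 308, k = 9: C(307, 8) = 1785048511523850.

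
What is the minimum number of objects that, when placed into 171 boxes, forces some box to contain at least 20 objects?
n = (20 − 1)·171 + 1 = 3250

By the generalised pigeonhole principle, to guarantee some box contains ≥ r objects we need more than (r − 1) · k objects total. Threshold: n = (r − 1) · k + 1. With r = 20 and k = 171: n = 19 · 171 + 1 = 3249 + 1 = 3250. For n = 3249 = 19 · 171, we can put exactly 19 objects in every box, avoiding 20 in any single one — so 3250 is tight.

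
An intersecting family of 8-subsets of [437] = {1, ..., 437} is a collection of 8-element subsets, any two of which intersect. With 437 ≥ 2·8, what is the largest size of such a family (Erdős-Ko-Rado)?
max |F| = C(436, 7) = 566177111207280

The Erdős-Ko-Rado theorem states: for n ≥ 2k, an intersecting family of k-subsets of an n-element set has size at most C(n − 1, k − 1), with equality for 'star' families {A ⊆ [n] : |A| = k, i ∈ A} (fix an element i). For n = 437, k = 8: C(436, 7) = 566177111207280.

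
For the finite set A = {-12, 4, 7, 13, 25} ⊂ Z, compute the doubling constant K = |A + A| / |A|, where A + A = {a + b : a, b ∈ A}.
K = |A + A| / |A| = 15/5 = 3

Enumerate A + A = {a + b : a, b ∈ A}. With |A| = 5, there are |A|^2 = 25 ordered sum pairs; collecting distinct values, A + A = {-24, -8, -5, 1, 8, 11, 13, 14, 17, 20, 26, 29, 32, 38, 50}, so |A + A| = 15. Thus K = 15/5 = 3. For comparison, the minimum possible |A + A| over all 5-element sets is 2·5 − 1 = 9 (so min K = 9/5), attained only by arithmetic progressions.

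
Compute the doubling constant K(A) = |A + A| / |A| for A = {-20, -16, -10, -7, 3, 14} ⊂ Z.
K = |A + A| / |A| = 20/6 = 10/3

Enumerate A + A = {a + b : a, b ∈ A}. With |A| = 6, there are |A|^2 = 36 ordered sum pairs; collecting distinct values, A + A = {-40, -36, -32, -30, -27, -26, -23, -20, -17, -14, -13, -7, -6, -4, -2, 4, 6, 7, 17, 28}, so |A + A| = 20. Thus K = 20/6 = 10/3. For comparison, the minimum possible |A + A| over all 6-element sets is 2·6 − 1 = 11 (so min K = 11/6), attained only by arithmetic progressions.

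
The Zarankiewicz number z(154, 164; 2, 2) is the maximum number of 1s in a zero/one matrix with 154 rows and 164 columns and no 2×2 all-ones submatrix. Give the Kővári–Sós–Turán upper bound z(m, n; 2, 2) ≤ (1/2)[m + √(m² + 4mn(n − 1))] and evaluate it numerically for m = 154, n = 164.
z(154, 164; 2, 2) ≤ (1/2)[154 + √(154² + 4·154·164·163)] = (1/2)[154 + √16490628] = 2107.4327

Kővári–Sós–Turán: let r_1, ..., r_154 be the row sums and z = Σ r_i the total number of 1s. Each pair of columns can share at most one row with both entries 1 (else a 2×2 all-ones block appears), so Σ_i C(r_i, 2) ≤ C(164, 2) = 13366. By convexity Σ_i C(r_i, 2) ≥ 154·C(z/154, 2) = z(z − 154)/(2·154), giving z² − 154z − 154·164·163 ≤ 0 and hence z ≤ (1/2)[154 + √(23716 + 4·4116728)] = (1/2)[154 + √16490628] ≈ (1/2)(154 + 4060.8654) = 2107.4327.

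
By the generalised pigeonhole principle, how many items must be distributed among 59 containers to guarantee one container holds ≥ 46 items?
n = (46 − 1)·59 + 1 = 2656

By the generalised pigeonhole principle, to guarantee some box contains ≥ r objects we need more than (r − 1) · k objects total. Threshold: n = (r − 1) · k + 1. With r = 46 and k = 59: n = 45 · 59 + 1 = 2655 + 1 = 2656. For n = 2655 = 45 · 59, we can put exactly 45 objects in every box, avoiding 46 in any single one — so 2656 is tight.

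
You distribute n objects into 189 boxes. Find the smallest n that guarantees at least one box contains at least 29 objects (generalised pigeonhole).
n = (29 − 1)·189 + 1 = 5293

By the generalised pigeonhole principle, to guarantee some box contains ≥ r objects we need more than (r − 1) · k objects total. Threshold: n = (r − 1) · k + 1. With r = 29 and k = 189: n = 28 · 189 + 1 = 5292 + 1 = 5293. For n = 5292 = 28 · 189, we can put exactly 28 objects in every box, avoiding 29 in any single one — so 5293 is tight.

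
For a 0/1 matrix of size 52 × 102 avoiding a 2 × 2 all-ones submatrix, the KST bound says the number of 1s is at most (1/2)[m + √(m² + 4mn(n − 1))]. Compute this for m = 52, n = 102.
z(52, 102; 2, 2) ≤ (1/2)[52 + √(52² + 4·52·102·101)] = (1/2)[52 + √2145520] = 758.3797

Kővári–Sós–Turán: let r_1, ..., r_52 be the row sums and z = Σ r_i the total number of 1s. Each pair of columns can share at most one row with both entries 1 (else a 2×2 all-ones block appears), so Σ_i C(r_i, 2) ≤ C(102, 2) = 5151. By convexity Σ_i C(r_i, 2) ≥ 52·C(z/52, 2) = z(z − 52)/(2·52), giving z² − 52z − 52·102·101 ≤ 0 and hence z ≤ (1/2)[52 + √(2704 + 4·535704)] = (1/2)[52 + √2145520] ≈ (1/2)(52 + 1464.7594) = 758.3797.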